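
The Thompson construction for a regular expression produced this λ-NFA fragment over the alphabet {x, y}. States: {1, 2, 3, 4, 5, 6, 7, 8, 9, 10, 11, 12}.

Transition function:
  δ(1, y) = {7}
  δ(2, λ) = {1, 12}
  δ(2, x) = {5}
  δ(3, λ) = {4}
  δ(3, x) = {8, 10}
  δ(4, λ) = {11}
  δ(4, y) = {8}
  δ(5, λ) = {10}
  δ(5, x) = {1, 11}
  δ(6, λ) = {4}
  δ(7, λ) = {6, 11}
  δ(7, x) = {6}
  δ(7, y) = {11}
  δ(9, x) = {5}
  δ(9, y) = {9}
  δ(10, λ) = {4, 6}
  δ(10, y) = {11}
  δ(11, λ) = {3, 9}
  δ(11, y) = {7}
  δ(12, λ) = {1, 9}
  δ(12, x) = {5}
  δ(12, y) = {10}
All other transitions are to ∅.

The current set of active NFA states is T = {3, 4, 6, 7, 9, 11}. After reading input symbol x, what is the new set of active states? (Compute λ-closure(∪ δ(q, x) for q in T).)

{3, 4, 5, 6, 8, 9, 10, 11}

3 on x → {8, 10}.
7 on x → {6}.
9 on x → {5}.
No x-transition from 4, 6, 11.
Union after reading x: {5, 6, 8, 10}.
Now take the λ-closure:
From 6 via λ: add 4.
From 4 via λ: add 11.
From 11 via λ: add 3, 9.
No new states can be added; the closed set is {3, 4, 5, 6, 8, 9, 10, 11}.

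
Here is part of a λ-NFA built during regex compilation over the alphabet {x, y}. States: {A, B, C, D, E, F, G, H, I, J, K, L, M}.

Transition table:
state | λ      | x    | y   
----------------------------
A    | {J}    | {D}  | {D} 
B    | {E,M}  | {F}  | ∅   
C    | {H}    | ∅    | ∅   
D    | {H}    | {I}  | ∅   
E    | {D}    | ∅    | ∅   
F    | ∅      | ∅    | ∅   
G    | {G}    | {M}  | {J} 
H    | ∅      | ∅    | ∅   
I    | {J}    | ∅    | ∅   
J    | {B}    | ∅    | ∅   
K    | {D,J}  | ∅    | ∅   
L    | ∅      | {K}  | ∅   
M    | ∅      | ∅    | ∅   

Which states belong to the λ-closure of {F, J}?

Start with {F, J}.
From J via λ: add B.
From B via λ: add E, M.
From E via λ: add D.
From D via λ: add H.
No new states can be added; the closed set is {B, D, E, F, H, J, M}.

{B, D, E, F, H, J, M}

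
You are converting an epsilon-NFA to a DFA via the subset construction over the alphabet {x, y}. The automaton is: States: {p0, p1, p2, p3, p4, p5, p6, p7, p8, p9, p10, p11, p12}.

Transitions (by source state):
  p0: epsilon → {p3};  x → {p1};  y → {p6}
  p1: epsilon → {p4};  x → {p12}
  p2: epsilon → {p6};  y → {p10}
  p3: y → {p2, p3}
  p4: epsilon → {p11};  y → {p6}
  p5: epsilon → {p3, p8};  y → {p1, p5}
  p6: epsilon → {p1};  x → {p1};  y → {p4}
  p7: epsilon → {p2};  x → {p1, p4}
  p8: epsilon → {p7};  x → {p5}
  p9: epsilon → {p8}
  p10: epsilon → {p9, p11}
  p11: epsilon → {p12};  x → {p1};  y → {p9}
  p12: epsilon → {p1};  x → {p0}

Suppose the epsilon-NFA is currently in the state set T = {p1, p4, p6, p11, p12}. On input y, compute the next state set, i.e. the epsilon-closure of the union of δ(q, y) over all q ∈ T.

p4 on y → {p6}.
p6 on y → {p4}.
p11 on y → {p9}.
No y-transition from p1, p12.
Union after reading y: {p4, p6, p9}.
Now take the epsilon-closure:
From p4 via epsilon: add p11.
From p6 via epsilon: add p1.
From p9 via epsilon: add p8.
From p8 via epsilon: add p7.
From p11 via epsilon: add p12.
From p7 via epsilon: add p2.
No new states can be added; the closed set is {p1, p2, p4, p6, p7, p8, p9, p11, p12}.

{p1, p2, p4, p6, p7, p8, p9, p11, p12}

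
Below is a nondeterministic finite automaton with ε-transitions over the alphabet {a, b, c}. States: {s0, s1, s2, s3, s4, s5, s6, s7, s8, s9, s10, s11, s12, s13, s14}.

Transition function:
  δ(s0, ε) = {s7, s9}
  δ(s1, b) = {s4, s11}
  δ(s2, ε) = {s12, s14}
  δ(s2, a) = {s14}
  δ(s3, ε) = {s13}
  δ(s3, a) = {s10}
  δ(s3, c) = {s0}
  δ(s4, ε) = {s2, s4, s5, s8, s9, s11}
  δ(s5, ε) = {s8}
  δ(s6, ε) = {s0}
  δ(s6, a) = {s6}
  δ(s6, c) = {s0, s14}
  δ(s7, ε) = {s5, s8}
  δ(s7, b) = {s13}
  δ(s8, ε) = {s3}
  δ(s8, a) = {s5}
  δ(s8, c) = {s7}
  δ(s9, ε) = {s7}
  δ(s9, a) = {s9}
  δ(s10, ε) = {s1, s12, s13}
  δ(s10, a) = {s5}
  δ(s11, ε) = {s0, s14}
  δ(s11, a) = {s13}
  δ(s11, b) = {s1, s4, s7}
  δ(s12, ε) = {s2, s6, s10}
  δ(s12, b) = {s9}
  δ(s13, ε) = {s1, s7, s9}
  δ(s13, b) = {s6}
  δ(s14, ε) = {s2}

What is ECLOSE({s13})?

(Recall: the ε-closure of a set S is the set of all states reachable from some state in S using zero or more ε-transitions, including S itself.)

{s1, s3, s5, s7, s8, s9, s13}

Start with {s13}.
From s13 via ε: add s1, s7, s9.
From s7 via ε: add s5, s8.
From s8 via ε: add s3.
No new states can be added; the closed set is {s1, s3, s5, s7, s8, s9, s13}.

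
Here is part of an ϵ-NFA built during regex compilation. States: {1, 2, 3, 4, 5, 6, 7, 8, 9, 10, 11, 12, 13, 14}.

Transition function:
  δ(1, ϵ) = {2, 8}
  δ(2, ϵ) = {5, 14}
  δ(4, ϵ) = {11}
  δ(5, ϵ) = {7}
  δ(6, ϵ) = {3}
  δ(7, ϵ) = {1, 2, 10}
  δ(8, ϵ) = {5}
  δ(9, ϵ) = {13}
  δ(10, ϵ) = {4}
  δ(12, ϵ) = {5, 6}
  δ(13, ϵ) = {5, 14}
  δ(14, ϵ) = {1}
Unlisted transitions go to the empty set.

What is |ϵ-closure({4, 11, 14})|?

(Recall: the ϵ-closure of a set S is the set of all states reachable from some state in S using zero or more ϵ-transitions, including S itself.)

9

Start with {4, 11, 14}.
From 14 via ϵ: add 1.
From 1 via ϵ: add 2, 8.
From 2 via ϵ: add 5.
From 5 via ϵ: add 7.
From 7 via ϵ: add 10.
ϵ-closure = {1, 2, 4, 5, 7, 8, 10, 11, 14}, which has 9 states.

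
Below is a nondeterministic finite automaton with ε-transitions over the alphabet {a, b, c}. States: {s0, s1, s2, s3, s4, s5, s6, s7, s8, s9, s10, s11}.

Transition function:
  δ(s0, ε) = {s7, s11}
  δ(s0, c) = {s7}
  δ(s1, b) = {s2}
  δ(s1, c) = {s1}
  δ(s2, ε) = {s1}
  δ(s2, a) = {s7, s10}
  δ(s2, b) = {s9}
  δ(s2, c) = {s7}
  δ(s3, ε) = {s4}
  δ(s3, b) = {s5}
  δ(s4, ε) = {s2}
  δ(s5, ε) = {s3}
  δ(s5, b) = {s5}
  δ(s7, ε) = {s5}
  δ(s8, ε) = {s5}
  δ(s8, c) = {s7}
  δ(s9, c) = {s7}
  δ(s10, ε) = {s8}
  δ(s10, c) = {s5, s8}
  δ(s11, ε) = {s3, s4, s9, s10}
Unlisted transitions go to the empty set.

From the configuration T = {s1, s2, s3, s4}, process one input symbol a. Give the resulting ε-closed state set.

s2 on a → {s7, s10}.
No a-transition from s1, s3, s4.
Union after reading a: {s7, s10}.
Now take the ε-closure:
From s7 via ε: add s5.
From s10 via ε: add s8.
From s5 via ε: add s3.
From s3 via ε: add s4.
From s4 via ε: add s2.
From s2 via ε: add s1.
No new states can be added; the closed set is {s1, s2, s3, s4, s5, s7, s8, s10}.

{s1, s2, s3, s4, s5, s7, s8, s10}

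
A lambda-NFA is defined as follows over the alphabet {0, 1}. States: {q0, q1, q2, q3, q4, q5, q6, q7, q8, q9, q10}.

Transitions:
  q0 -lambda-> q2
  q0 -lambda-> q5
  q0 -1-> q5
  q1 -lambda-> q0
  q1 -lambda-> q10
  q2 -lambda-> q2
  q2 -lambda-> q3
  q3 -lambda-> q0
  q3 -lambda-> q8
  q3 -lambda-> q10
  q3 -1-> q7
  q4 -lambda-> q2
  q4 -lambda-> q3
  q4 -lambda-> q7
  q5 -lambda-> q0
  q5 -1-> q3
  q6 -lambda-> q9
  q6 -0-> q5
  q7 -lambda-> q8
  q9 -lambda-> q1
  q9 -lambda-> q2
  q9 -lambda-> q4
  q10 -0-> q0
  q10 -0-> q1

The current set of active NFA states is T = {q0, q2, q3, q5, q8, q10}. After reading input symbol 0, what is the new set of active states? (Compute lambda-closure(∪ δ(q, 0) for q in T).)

q10 on 0 → {q0, q1}.
No 0-transition from q0, q2, q3, q5, q8.
Union after reading 0: {q0, q1}.
Now take the lambda-closure:
From q0 via lambda: add q2, q5.
From q1 via lambda: add q10.
From q2 via lambda: add q3.
From q3 via lambda: add q8.
No new states can be added; the closed set is {q0, q1, q2, q3, q5, q8, q10}.

{q0, q1, q2, q3, q5, q8, q10}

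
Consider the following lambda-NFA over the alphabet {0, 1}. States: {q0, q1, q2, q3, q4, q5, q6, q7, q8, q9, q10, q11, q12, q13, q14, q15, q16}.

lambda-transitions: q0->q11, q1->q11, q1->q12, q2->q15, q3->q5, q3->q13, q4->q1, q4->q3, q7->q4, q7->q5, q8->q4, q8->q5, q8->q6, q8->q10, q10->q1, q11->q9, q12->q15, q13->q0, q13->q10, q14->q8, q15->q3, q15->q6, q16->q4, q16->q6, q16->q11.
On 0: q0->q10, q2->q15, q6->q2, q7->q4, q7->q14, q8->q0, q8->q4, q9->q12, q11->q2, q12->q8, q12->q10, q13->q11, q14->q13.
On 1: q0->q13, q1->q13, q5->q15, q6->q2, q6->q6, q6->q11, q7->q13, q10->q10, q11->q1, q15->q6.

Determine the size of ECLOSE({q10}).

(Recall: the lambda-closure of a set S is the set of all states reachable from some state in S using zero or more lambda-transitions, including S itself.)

11

Start with {q10}.
From q10 via lambda: add q1.
From q1 via lambda: add q11, q12.
From q11 via lambda: add q9.
From q12 via lambda: add q15.
From q15 via lambda: add q3, q6.
From q3 via lambda: add q5, q13.
From q13 via lambda: add q0.
lambda-closure = {q0, q1, q3, q5, q6, q9, q10, q11, q12, q13, q15}, which has 11 states.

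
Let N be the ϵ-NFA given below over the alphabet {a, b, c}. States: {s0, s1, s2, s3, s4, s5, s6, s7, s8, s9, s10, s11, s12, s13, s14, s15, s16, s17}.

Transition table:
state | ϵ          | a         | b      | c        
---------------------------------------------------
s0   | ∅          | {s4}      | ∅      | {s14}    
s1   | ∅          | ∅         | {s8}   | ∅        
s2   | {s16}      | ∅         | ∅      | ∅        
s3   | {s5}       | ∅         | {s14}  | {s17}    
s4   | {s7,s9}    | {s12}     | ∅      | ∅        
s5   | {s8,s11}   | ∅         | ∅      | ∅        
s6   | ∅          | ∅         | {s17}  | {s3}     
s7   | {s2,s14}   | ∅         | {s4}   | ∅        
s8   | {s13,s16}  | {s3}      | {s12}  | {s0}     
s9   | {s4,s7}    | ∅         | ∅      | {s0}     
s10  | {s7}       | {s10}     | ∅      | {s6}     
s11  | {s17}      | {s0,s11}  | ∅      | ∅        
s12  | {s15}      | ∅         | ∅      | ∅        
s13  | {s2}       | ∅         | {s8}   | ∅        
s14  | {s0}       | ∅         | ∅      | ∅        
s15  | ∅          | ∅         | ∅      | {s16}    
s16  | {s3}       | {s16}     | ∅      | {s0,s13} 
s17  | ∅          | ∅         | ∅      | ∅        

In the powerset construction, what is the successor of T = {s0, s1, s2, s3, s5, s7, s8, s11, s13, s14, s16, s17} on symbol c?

s0 on c → {s14}.
s3 on c → {s17}.
s8 on c → {s0}.
s16 on c → {s0, s13}.
No c-transition from s1, s2, s5, s7, s11, s13, s14, s17.
Union after reading c: {s0, s13, s14, s17}.
Now take the ϵ-closure:
From s13 via ϵ: add s2.
From s2 via ϵ: add s16.
From s16 via ϵ: add s3.
From s3 via ϵ: add s5.
From s5 via ϵ: add s8, s11.
No new states can be added; the closed set is {s0, s2, s3, s5, s8, s11, s13, s14, s16, s17}.

{s0, s2, s3, s5, s8, s11, s13, s14, s16, s17}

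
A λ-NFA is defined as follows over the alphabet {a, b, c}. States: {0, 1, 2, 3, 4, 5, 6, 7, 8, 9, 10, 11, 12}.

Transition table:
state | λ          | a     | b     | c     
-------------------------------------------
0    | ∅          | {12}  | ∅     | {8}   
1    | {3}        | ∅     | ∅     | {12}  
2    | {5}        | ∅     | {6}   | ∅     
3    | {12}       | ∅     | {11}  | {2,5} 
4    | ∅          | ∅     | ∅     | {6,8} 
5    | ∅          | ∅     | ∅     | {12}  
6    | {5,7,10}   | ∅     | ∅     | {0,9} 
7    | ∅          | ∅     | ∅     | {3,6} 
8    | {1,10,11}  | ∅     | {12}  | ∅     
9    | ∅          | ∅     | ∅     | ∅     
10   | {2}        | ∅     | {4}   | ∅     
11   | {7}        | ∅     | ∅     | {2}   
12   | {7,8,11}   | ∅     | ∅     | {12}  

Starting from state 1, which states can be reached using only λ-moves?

Start with {1}.
From 1 via λ: add 3.
From 3 via λ: add 12.
From 12 via λ: add 7, 8, 11.
From 8 via λ: add 10.
From 10 via λ: add 2.
From 2 via λ: add 5.
No new states can be added; the closed set is {1, 2, 3, 5, 7, 8, 10, 11, 12}.

{1, 2, 3, 5, 7, 8, 10, 11, 12}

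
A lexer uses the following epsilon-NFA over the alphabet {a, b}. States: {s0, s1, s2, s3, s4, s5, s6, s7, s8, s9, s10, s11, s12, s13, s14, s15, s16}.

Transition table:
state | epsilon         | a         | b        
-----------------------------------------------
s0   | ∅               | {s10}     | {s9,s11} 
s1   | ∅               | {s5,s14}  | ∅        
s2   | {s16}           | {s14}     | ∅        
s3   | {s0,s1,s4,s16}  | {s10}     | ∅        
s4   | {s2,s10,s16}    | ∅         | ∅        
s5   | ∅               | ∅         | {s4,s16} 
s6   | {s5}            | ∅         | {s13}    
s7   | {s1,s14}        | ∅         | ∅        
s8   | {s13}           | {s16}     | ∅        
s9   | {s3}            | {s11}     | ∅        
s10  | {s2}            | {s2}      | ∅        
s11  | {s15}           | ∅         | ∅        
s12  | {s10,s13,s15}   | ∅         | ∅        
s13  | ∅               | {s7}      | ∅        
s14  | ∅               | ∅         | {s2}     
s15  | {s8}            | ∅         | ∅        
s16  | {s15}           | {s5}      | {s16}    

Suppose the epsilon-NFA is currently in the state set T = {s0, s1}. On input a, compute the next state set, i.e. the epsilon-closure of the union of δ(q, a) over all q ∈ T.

{s2, s5, s8, s10, s13, s14, s15, s16}

s0 on a → {s10}.
s1 on a → {s5, s14}.
Union after reading a: {s5, s10, s14}.
Now take the epsilon-closure:
From s10 via epsilon: add s2.
From s2 via epsilon: add s16.
From s16 via epsilon: add s15.
From s15 via epsilon: add s8.
From s8 via epsilon: add s13.
No new states can be added; the closed set is {s2, s5, s8, s10, s13, s14, s15, s16}.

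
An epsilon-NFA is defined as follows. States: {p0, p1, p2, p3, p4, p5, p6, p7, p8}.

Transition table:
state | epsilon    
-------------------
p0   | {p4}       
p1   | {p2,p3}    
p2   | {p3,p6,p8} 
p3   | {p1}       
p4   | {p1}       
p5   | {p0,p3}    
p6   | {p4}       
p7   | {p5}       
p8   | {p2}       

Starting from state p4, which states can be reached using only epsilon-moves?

Start with {p4}.
From p4 via epsilon: add p1.
From p1 via epsilon: add p2, p3.
From p2 via epsilon: add p6, p8.
No new states can be added; the closed set is {p1, p2, p3, p4, p6, p8}.

{p1, p2, p3, p4, p6, p8}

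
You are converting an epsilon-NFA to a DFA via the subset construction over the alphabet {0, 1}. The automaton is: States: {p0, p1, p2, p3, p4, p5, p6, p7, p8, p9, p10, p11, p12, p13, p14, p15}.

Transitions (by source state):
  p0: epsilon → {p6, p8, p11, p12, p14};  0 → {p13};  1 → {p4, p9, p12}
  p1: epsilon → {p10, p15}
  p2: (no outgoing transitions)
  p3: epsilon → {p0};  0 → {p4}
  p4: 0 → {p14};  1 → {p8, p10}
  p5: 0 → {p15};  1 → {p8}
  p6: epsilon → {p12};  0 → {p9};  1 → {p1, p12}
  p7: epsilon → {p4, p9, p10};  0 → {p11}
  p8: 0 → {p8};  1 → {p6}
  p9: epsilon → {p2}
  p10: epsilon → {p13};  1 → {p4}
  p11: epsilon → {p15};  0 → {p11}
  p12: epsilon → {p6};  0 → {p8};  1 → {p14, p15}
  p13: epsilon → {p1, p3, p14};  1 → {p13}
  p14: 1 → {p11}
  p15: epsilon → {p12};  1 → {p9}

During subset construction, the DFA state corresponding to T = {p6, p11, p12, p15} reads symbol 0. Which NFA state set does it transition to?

{p2, p6, p8, p9, p11, p12, p15}

p6 on 0 → {p9}.
p11 on 0 → {p11}.
p12 on 0 → {p8}.
No 0-transition from p15.
Union after reading 0: {p8, p9, p11}.
Now take the epsilon-closure:
From p9 via epsilon: add p2.
From p11 via epsilon: add p15.
From p15 via epsilon: add p12.
From p12 via epsilon: add p6.
No new states can be added; the closed set is {p2, p6, p8, p9, p11, p12, p15}.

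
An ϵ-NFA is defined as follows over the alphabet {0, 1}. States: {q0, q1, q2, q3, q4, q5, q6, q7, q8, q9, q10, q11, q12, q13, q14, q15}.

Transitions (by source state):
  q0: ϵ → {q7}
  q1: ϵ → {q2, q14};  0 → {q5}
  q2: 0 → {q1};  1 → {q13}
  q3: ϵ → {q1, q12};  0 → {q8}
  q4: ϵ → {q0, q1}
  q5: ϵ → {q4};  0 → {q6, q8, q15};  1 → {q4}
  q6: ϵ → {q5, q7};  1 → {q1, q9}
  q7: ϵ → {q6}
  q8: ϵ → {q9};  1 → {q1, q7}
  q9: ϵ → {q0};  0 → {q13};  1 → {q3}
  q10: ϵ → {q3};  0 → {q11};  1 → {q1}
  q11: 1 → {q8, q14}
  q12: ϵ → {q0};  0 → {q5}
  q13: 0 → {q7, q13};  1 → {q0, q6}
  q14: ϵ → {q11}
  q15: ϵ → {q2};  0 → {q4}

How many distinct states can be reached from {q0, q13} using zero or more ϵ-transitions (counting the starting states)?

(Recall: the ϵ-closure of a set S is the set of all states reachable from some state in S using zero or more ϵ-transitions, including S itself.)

Start with {q0, q13}.
From q0 via ϵ: add q7.
From q7 via ϵ: add q6.
From q6 via ϵ: add q5.
From q5 via ϵ: add q4.
From q4 via ϵ: add q1.
From q1 via ϵ: add q2, q14.
From q14 via ϵ: add q11.
ϵ-closure = {q0, q1, q2, q4, q5, q6, q7, q11, q13, q14}, which has 10 states.

10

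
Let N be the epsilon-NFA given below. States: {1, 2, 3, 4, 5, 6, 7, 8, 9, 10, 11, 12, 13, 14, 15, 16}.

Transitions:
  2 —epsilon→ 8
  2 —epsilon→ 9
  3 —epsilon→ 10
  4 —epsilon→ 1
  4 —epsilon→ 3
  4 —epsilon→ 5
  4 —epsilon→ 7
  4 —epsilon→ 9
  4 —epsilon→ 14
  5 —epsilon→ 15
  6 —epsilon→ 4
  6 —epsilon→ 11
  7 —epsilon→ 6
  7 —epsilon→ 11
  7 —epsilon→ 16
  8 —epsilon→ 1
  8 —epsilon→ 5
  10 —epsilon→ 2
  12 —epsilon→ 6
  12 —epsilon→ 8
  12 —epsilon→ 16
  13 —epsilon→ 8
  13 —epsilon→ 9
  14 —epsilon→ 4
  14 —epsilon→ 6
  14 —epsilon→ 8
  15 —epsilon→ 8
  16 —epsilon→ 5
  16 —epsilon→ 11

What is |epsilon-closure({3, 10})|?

Start with {3, 10}.
From 10 via epsilon: add 2.
From 2 via epsilon: add 8, 9.
From 8 via epsilon: add 1, 5.
From 5 via epsilon: add 15.
epsilon-closure = {1, 2, 3, 5, 8, 9, 10, 15}, which has 8 states.

8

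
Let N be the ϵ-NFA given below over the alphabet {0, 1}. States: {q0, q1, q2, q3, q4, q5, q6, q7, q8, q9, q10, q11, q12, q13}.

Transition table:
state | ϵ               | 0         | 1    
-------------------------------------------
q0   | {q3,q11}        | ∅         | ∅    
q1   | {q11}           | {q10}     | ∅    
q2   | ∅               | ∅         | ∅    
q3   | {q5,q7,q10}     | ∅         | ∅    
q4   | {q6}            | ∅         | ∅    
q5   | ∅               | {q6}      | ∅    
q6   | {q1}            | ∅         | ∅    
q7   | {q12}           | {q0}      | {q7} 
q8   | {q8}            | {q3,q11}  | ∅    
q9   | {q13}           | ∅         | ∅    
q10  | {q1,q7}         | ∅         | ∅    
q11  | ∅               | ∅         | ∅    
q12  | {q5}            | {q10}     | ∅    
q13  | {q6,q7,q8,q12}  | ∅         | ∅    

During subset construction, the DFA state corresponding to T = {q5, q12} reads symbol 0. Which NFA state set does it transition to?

q5 on 0 → {q6}.
q12 on 0 → {q10}.
Union after reading 0: {q6, q10}.
Now take the ϵ-closure:
From q6 via ϵ: add q1.
From q10 via ϵ: add q7.
From q1 via ϵ: add q11.
From q7 via ϵ: add q12.
From q12 via ϵ: add q5.
No new states can be added; the closed set is {q1, q5, q6, q7, q10, q11, q12}.

{q1, q5, q6, q7, q10, q11, q12}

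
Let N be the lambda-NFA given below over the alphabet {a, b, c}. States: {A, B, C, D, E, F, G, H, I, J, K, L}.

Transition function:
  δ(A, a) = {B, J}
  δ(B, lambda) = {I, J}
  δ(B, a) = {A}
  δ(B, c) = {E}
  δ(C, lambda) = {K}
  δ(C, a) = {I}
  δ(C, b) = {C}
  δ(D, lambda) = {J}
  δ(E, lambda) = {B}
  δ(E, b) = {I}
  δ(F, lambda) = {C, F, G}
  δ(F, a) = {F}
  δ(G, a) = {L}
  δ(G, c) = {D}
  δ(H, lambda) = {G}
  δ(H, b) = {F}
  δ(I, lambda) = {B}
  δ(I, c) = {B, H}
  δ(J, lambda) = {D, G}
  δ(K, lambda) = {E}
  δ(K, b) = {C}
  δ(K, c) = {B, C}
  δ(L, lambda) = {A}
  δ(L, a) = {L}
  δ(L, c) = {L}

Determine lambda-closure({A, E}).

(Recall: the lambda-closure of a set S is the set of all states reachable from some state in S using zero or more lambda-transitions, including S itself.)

Start with {A, E}.
From E via lambda: add B.
From B via lambda: add I, J.
From J via lambda: add D, G.
No new states can be added; the closed set is {A, B, D, E, G, I, J}.

{A, B, D, E, G, I, J}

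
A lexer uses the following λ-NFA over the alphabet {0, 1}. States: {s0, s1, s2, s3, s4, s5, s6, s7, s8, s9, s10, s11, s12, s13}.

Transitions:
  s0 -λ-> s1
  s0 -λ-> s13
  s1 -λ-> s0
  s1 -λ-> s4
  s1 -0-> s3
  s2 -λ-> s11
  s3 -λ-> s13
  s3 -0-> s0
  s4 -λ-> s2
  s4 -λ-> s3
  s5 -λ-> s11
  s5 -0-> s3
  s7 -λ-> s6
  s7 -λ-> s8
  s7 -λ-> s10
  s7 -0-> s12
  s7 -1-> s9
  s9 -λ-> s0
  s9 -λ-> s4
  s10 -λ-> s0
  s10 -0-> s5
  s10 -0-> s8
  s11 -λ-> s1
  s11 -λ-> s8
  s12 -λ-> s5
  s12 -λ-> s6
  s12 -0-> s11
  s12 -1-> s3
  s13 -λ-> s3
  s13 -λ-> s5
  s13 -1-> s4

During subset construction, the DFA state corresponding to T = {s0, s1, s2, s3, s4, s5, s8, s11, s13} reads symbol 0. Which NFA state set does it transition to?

{s0, s1, s2, s3, s4, s5, s8, s11, s13}

s1 on 0 → {s3}.
s3 on 0 → {s0}.
s5 on 0 → {s3}.
No 0-transition from s0, s2, s4, s8, s11, s13.
Union after reading 0: {s0, s3}.
Now take the λ-closure:
From s0 via λ: add s1, s13.
From s1 via λ: add s4.
From s13 via λ: add s5.
From s4 via λ: add s2.
From s5 via λ: add s11.
From s11 via λ: add s8.
No new states can be added; the closed set is {s0, s1, s2, s3, s4, s5, s8, s11, s13}.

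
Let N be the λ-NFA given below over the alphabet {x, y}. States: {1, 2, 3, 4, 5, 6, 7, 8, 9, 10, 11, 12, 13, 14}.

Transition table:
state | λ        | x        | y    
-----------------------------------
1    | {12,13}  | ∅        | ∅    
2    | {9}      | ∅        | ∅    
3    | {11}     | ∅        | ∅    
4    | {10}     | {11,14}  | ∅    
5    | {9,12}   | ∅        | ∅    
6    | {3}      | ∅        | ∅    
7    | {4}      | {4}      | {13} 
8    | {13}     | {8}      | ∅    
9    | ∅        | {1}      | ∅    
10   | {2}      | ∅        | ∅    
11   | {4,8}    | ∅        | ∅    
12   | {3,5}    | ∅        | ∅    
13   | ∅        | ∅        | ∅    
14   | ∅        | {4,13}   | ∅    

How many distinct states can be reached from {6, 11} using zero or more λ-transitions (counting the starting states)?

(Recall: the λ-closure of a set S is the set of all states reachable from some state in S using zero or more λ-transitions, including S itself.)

9

Start with {6, 11}.
From 6 via λ: add 3.
From 11 via λ: add 4, 8.
From 4 via λ: add 10.
From 8 via λ: add 13.
From 10 via λ: add 2.
From 2 via λ: add 9.
λ-closure = {2, 3, 4, 6, 8, 9, 10, 11, 13}, which has 9 states.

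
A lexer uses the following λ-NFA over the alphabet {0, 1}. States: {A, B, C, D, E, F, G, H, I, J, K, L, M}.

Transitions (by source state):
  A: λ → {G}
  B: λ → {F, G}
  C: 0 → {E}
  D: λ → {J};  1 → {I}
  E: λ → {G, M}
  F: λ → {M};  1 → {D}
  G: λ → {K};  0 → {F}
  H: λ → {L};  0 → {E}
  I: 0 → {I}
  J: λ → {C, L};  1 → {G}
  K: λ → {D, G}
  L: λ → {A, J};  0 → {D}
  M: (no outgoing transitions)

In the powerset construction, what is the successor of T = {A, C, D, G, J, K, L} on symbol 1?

D on 1 → {I}.
J on 1 → {G}.
No 1-transition from A, C, G, K, L.
Union after reading 1: {G, I}.
Now take the λ-closure:
From G via λ: add K.
From K via λ: add D.
From D via λ: add J.
From J via λ: add C, L.
From L via λ: add A.
No new states can be added; the closed set is {A, C, D, G, I, J, K, L}.

{A, C, D, G, I, J, K, L}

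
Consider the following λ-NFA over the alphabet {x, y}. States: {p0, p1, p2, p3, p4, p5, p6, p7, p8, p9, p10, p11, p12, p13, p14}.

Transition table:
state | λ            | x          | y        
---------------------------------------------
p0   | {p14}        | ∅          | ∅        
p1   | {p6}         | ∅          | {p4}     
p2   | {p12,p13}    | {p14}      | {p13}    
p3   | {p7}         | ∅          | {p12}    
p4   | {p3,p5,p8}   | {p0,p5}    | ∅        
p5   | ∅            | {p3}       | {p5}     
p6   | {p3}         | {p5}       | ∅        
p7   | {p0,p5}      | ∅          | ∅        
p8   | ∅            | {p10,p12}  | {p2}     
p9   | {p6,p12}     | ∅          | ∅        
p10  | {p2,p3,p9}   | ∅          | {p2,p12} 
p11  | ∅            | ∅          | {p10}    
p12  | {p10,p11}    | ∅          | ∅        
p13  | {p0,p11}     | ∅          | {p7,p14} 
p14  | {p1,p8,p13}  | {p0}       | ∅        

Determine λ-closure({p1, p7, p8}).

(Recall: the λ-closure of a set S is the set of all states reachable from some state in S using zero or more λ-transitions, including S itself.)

Start with {p1, p7, p8}.
From p1 via λ: add p6.
From p7 via λ: add p0, p5.
From p0 via λ: add p14.
From p6 via λ: add p3.
From p14 via λ: add p13.
From p13 via λ: add p11.
No new states can be added; the closed set is {p0, p1, p3, p5, p6, p7, p8, p11, p13, p14}.

{p0, p1, p3, p5, p6, p7, p8, p11, p13, p14}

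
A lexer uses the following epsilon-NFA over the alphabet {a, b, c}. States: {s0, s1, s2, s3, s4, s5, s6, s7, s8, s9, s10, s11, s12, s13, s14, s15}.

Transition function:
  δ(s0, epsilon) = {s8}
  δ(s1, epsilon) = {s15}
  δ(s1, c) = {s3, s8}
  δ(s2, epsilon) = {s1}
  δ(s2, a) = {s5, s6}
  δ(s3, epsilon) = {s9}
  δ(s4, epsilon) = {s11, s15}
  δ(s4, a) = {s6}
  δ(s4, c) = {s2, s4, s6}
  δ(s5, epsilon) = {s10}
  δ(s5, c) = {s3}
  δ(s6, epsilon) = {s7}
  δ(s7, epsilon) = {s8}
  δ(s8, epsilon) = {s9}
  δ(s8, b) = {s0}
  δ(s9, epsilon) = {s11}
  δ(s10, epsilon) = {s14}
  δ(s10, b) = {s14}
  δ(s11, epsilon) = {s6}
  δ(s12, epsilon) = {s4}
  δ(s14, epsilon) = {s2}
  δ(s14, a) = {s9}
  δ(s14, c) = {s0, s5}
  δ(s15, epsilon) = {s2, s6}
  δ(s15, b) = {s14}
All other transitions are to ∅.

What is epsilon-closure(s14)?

{s1, s2, s6, s7, s8, s9, s11, s14, s15}

Start with {s14}.
From s14 via epsilon: add s2.
From s2 via epsilon: add s1.
From s1 via epsilon: add s15.
From s15 via epsilon: add s6.
From s6 via epsilon: add s7.
From s7 via epsilon: add s8.
From s8 via epsilon: add s9.
From s9 via epsilon: add s11.
No new states can be added; the closed set is {s1, s2, s6, s7, s8, s9, s11, s14, s15}.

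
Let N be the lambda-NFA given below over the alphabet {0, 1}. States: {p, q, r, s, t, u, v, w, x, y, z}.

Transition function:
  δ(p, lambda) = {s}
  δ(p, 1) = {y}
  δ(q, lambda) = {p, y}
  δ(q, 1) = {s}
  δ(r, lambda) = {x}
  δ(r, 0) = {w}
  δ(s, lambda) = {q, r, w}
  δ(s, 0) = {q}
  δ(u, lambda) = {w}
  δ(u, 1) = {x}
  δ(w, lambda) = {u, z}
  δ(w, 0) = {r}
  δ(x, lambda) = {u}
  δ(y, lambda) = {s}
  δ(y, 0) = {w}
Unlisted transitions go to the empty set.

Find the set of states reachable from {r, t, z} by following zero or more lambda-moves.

{r, t, u, w, x, z}

Start with {r, t, z}.
From r via lambda: add x.
From x via lambda: add u.
From u via lambda: add w.
No new states can be added; the closed set is {r, t, u, w, x, z}.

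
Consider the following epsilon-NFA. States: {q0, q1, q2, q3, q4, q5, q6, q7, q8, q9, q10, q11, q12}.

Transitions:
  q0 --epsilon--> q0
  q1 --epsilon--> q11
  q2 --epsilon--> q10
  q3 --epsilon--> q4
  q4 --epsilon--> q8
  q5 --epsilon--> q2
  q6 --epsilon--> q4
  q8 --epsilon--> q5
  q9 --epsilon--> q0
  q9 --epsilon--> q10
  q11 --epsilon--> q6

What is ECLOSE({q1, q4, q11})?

Start with {q1, q4, q11}.
From q4 via epsilon: add q8.
From q11 via epsilon: add q6.
From q8 via epsilon: add q5.
From q5 via epsilon: add q2.
From q2 via epsilon: add q10.
No new states can be added; the closed set is {q1, q2, q4, q5, q6, q8, q10, q11}.

{q1, q2, q4, q5, q6, q8, q10, q11}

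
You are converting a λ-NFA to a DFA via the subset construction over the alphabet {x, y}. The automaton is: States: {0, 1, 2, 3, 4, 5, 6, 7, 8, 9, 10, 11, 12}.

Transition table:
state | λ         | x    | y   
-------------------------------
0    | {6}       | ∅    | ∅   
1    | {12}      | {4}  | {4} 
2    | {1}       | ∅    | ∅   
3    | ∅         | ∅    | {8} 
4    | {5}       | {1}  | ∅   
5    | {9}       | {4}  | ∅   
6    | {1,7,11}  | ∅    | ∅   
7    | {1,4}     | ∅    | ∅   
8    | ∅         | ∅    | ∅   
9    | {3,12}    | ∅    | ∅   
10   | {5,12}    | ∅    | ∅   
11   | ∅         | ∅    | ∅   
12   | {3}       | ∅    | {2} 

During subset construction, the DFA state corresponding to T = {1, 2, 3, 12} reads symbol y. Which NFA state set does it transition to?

{1, 2, 3, 4, 5, 8, 9, 12}

1 on y → {4}.
3 on y → {8}.
12 on y → {2}.
No y-transition from 2.
Union after reading y: {2, 4, 8}.
Now take the λ-closure:
From 2 via λ: add 1.
From 4 via λ: add 5.
From 1 via λ: add 12.
From 5 via λ: add 9.
From 9 via λ: add 3.
No new states can be added; the closed set is {1, 2, 3, 4, 5, 8, 9, 12}.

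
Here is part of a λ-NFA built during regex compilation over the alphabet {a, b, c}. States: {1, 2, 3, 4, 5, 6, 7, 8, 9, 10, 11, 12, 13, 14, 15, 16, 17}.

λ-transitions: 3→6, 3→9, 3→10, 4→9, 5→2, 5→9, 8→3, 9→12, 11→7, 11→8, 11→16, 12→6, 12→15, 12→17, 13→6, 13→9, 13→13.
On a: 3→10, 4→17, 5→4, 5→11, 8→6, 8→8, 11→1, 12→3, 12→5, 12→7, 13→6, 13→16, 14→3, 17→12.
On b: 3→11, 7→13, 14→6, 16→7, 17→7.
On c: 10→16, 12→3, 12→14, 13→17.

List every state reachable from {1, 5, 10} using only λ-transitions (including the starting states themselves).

Start with {1, 5, 10}.
From 5 via λ: add 2, 9.
From 9 via λ: add 12.
From 12 via λ: add 6, 15, 17.
No new states can be added; the closed set is {1, 2, 5, 6, 9, 10, 12, 15, 17}.

{1, 2, 5, 6, 9, 10, 12, 15, 17}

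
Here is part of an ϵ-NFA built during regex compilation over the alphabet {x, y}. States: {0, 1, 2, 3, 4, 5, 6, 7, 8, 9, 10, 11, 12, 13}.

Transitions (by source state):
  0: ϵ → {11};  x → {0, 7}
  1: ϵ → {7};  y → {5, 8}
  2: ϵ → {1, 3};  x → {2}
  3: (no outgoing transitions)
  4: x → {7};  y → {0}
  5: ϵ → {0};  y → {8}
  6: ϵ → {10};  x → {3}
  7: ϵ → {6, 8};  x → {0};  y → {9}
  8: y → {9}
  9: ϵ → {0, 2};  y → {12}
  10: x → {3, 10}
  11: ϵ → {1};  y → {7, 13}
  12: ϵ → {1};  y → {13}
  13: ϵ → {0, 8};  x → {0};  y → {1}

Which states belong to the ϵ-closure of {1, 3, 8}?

{1, 3, 6, 7, 8, 10}

Start with {1, 3, 8}.
From 1 via ϵ: add 7.
From 7 via ϵ: add 6.
From 6 via ϵ: add 10.
No new states can be added; the closed set is {1, 3, 6, 7, 8, 10}.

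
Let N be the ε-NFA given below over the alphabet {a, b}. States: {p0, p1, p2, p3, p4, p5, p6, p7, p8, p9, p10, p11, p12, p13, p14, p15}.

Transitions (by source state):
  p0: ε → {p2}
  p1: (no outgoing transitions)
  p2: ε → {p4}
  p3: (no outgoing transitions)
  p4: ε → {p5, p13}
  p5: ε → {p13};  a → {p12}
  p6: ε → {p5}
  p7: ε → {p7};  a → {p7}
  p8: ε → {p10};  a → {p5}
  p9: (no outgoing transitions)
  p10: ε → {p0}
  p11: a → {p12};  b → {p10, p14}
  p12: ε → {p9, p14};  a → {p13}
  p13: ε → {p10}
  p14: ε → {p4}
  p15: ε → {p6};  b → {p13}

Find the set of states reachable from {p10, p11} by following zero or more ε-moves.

Start with {p10, p11}.
From p10 via ε: add p0.
From p0 via ε: add p2.
From p2 via ε: add p4.
From p4 via ε: add p5, p13.
No new states can be added; the closed set is {p0, p2, p4, p5, p10, p11, p13}.

{p0, p2, p4, p5, p10, p11, p13}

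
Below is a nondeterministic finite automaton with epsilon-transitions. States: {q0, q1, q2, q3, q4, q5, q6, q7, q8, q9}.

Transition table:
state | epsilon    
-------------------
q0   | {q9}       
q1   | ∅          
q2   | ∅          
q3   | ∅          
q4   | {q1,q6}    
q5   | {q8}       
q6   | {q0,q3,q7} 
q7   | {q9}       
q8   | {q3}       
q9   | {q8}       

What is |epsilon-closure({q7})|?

Start with {q7}.
From q7 via epsilon: add q9.
From q9 via epsilon: add q8.
From q8 via epsilon: add q3.
epsilon-closure = {q3, q7, q8, q9}, which has 4 states.

4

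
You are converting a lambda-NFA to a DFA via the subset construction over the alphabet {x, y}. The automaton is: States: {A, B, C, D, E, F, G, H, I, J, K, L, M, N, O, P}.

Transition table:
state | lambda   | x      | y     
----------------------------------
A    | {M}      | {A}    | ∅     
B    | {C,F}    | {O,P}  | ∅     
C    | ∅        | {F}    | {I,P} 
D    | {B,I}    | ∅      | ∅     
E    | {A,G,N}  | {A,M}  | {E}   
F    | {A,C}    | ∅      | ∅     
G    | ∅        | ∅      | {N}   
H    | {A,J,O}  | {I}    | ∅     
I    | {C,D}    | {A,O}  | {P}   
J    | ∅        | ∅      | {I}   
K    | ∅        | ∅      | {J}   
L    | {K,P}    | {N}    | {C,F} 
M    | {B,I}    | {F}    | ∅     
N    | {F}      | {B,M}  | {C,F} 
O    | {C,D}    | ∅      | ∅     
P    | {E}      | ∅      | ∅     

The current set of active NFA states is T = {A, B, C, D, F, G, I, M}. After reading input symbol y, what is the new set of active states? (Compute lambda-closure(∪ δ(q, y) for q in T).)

{A, B, C, D, E, F, G, I, M, N, P}

C on y → {I, P}.
G on y → {N}.
I on y → {P}.
No y-transition from A, B, D, F, M.
Union after reading y: {I, N, P}.
Now take the lambda-closure:
From I via lambda: add C, D.
From N via lambda: add F.
From P via lambda: add E.
From D via lambda: add B.
From E via lambda: add A, G.
From A via lambda: add M.
No new states can be added; the closed set is {A, B, C, D, E, F, G, I, M, N, P}.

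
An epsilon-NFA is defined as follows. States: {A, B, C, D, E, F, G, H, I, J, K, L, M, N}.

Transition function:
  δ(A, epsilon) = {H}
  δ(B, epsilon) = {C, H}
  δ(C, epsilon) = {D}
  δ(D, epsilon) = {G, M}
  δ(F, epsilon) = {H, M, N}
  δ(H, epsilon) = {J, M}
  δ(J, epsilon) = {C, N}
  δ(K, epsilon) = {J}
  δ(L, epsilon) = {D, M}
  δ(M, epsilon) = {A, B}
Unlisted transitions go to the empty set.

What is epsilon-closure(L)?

{A, B, C, D, G, H, J, L, M, N}

Start with {L}.
From L via epsilon: add D, M.
From D via epsilon: add G.
From M via epsilon: add A, B.
From A via epsilon: add H.
From B via epsilon: add C.
From H via epsilon: add J.
From J via epsilon: add N.
No new states can be added; the closed set is {A, B, C, D, G, H, J, L, M, N}.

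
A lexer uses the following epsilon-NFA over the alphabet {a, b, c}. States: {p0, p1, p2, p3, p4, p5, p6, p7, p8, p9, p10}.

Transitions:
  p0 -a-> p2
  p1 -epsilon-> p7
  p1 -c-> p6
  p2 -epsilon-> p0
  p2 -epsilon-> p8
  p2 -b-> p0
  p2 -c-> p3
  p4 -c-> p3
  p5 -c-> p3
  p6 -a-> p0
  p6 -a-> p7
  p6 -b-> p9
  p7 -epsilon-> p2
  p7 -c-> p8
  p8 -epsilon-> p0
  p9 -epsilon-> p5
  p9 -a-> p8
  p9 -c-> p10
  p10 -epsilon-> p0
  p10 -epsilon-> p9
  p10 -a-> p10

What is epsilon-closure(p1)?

Start with {p1}.
From p1 via epsilon: add p7.
From p7 via epsilon: add p2.
From p2 via epsilon: add p0, p8.
No new states can be added; the closed set is {p0, p1, p2, p7, p8}.

{p0, p1, p2, p7, p8}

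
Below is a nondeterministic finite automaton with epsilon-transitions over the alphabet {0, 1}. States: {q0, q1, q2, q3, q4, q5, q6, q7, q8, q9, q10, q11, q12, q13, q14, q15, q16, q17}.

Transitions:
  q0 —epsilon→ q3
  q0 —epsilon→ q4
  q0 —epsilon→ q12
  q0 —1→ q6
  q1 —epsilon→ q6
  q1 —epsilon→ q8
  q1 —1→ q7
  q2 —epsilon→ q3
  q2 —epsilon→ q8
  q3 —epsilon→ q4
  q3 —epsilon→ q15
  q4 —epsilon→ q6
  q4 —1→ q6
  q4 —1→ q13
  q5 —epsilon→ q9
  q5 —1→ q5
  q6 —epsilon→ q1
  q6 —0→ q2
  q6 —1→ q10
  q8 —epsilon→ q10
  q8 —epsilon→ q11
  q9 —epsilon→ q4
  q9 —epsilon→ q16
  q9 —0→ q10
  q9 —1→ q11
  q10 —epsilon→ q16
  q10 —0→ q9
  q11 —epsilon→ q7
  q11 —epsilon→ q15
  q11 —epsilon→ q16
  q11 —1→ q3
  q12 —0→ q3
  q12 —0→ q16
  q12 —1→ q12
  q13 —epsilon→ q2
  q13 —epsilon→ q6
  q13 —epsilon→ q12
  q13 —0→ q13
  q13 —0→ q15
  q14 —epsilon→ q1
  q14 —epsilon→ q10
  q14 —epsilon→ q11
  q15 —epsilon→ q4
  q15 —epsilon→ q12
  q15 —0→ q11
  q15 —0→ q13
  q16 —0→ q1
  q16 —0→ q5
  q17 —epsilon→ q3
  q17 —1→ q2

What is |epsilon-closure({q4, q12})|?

Start with {q4, q12}.
From q4 via epsilon: add q6.
From q6 via epsilon: add q1.
From q1 via epsilon: add q8.
From q8 via epsilon: add q10, q11.
From q10 via epsilon: add q16.
From q11 via epsilon: add q7, q15.
epsilon-closure = {q1, q4, q6, q7, q8, q10, q11, q12, q15, q16}, which has 10 states.

10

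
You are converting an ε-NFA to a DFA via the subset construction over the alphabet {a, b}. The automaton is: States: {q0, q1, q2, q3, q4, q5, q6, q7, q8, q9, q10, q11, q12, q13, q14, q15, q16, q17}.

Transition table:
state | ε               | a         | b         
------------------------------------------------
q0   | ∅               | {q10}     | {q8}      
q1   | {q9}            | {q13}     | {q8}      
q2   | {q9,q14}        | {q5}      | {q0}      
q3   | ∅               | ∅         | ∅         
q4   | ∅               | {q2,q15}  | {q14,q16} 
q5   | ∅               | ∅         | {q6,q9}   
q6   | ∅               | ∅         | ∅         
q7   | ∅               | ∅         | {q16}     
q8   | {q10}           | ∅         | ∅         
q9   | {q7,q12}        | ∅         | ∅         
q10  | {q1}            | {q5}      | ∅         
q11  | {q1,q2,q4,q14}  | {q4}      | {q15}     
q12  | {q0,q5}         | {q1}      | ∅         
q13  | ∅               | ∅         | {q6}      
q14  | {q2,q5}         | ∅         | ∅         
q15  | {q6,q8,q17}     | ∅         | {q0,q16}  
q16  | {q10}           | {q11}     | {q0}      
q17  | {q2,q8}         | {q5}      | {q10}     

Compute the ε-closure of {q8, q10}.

Start with {q8, q10}.
From q10 via ε: add q1.
From q1 via ε: add q9.
From q9 via ε: add q7, q12.
From q12 via ε: add q0, q5.
No new states can be added; the closed set is {q0, q1, q5, q7, q8, q9, q10, q12}.

{q0, q1, q5, q7, q8, q9, q10, q12}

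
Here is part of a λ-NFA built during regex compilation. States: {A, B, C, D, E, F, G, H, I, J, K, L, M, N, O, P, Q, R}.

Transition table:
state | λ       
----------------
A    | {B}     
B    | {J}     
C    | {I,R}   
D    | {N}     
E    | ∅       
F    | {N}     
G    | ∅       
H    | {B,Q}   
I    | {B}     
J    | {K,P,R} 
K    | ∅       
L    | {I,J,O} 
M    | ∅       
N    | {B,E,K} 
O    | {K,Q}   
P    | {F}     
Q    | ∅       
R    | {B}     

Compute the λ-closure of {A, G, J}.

{A, B, E, F, G, J, K, N, P, R}

Start with {A, G, J}.
From A via λ: add B.
From J via λ: add K, P, R.
From P via λ: add F.
From F via λ: add N.
From N via λ: add E.
No new states can be added; the closed set is {A, B, E, F, G, J, K, N, P, R}.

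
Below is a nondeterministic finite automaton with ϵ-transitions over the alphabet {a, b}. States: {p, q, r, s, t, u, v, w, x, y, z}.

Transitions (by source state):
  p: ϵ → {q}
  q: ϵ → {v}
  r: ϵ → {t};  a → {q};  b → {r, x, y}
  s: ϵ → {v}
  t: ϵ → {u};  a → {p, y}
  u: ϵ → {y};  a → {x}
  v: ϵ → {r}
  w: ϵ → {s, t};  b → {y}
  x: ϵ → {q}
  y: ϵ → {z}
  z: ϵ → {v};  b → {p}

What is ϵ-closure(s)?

{r, s, t, u, v, y, z}

Start with {s}.
From s via ϵ: add v.
From v via ϵ: add r.
From r via ϵ: add t.
From t via ϵ: add u.
From u via ϵ: add y.
From y via ϵ: add z.
No new states can be added; the closed set is {r, s, t, u, v, y, z}.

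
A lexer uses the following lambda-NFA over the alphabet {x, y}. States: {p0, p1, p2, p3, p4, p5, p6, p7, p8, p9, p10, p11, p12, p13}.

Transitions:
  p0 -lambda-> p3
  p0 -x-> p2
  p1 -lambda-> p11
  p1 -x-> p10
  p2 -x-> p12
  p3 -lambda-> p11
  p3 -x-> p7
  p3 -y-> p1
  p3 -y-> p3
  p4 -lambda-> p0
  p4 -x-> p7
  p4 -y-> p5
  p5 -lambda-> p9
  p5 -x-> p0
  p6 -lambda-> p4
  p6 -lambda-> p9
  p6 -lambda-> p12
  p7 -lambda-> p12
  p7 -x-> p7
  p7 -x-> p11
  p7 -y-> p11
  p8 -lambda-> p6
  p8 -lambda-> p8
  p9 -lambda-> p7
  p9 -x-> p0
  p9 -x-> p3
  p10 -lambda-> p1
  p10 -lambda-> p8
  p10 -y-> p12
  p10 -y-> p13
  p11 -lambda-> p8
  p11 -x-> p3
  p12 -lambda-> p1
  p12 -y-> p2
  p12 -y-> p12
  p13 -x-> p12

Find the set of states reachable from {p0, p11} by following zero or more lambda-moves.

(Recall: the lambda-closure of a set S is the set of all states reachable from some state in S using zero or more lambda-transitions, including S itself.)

Start with {p0, p11}.
From p0 via lambda: add p3.
From p11 via lambda: add p8.
From p8 via lambda: add p6.
From p6 via lambda: add p4, p9, p12.
From p9 via lambda: add p7.
From p12 via lambda: add p1.
No new states can be added; the closed set is {p0, p1, p3, p4, p6, p7, p8, p9, p11, p12}.

{p0, p1, p3, p4, p6, p7, p8, p9, p11, p12}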